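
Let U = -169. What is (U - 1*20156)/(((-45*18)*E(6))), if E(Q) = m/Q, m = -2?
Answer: -1355/18 ≈ -75.278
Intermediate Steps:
E(Q) = -2/Q
(U - 1*20156)/(((-45*18)*E(6))) = (-169 - 1*20156)/(((-45*18)*(-2/6))) = (-169 - 20156)/((-(-1620)/6)) = -20325/((-810*(-1/3))) = -20325/270 = -20325*1/270 = -1355/18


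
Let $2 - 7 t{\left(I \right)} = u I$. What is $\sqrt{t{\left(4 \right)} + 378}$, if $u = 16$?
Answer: $\frac{2 \sqrt{4522}}{7} \approx 19.213$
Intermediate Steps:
$t{\left(I \right)} = \frac{2}{7} - \frac{16 I}{7}$
$\sqrt{t{\left(4 \right)} + 378} = \sqrt{\left(\frac{2}{7} - \frac{64}{7}\right) + 378} = \sqrt{- \frac{62}{7} + 378} = \sqrt{\frac{2584}{7}} = \frac{2 \sqrt{4522}}{7}$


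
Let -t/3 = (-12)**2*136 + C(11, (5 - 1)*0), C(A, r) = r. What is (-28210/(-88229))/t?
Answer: -14105/2591815104 ≈ -5.4421e-6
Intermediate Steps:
t = -58752 (t = -3*((-12)**2*136 + (5 - 1)*0) = -3*(144*136 + 4*0) = -3*(19584 + 0) = -3*19584 = -58752)
(-28210/(-88229))/t = -28210/(-88229)/(-58752) = -28210*(-1/88229)*(-1/58752) = (28210/88229)*(-1/58752) = -14105/2591815104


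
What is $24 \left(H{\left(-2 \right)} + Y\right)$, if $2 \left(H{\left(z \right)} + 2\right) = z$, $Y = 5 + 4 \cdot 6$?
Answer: $624$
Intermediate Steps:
$Y = 29$ ($Y = 5 + 24 = 29$)
$H{\left(z \right)} = -2 + \frac{z}{2}$
$24 \left(H{\left(-2 \right)} + Y\right) = 24 \left(\left(-2 + \frac{1}{2} \left(-2\right)\right) + 29\right) = 24 \left(\left(-2 - 1\right) + 29\right) = 24 \left(-3 + 29\right) = 24 \cdot 26 = 624$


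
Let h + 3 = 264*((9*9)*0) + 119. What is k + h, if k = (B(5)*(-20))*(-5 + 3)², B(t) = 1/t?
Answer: 100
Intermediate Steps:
h = 116 (h = -3 + (264*((9*9)*0) + 119) = -3 + (264*(81*0) + 119) = -3 + (264*0 + 119) = -3 + (0 + 119) = -3 + 119 = 116)
k = -16 (k = (-20/5)*(-5 + 3)² = ((⅕)*(-20))*(-2)² = -4*4 = -16)
k + h = -16 + 116 = 100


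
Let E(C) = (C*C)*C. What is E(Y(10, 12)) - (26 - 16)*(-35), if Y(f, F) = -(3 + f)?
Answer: -1847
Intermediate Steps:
Y(f, F) = -3 - f
E(C) = C³ (E(C) = C²*C = C³)
E(Y(10, 12)) - (26 - 16)*(-35) = (-3 - 1*10)³ - (26 - 16)*(-35) = (-3 - 10)³ - 10*(-35) = (-13)³ - 1*(-350) = -2197 + 350 = -1847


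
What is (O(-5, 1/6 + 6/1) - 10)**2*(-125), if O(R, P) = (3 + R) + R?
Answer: -36125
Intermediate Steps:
O(R, P) = 3 + 2*R
(O(-5, 1/6 + 6/1) - 10)**2*(-125) = ((3 + 2*(-5)) - 10)**2*(-125) = ((3 - 10) - 10)**2*(-125) = (-7 - 10)**2*(-125) = (-17)**2*(-125) = 289*(-125) = -36125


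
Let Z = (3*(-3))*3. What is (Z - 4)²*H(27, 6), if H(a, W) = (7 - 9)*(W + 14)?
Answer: -38440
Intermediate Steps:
H(a, W) = -28 - 2*W (H(a, W) = -2*(14 + W) = -28 - 2*W)
Z = -27 (Z = -9*3 = -27)
(Z - 4)²*H(27, 6) = (-27 - 4)²*(-28 - 2*6) = (-31)²*(-28 - 12) = 961*(-40) = -38440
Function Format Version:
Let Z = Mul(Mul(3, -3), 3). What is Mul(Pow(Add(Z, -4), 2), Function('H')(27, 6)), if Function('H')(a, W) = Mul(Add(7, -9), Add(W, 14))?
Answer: -38440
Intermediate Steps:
Function('H')(a, W) = Add(-28, Mul(-2, W)) (Function('H')(a, W) = Mul(-2, Add(14, W)) = Add(-28, Mul(-2, W)))
Z = -27 (Z = Mul(-9, 3) = -27)
Mul(Pow(Add(Z, -4), 2), Function('H')(27, 6)) = Mul(Pow(Add(-27, -4), 2), Add(-28, Mul(-2, 6))) = Mul(Pow(-31, 2), Add(-28, -12)) = Mul(961, -40) = -38440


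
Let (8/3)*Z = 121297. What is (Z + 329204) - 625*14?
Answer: 2927523/8 ≈ 3.6594e+5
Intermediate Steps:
Z = 363891/8 (Z = (3/8)*121297 = 363891/8 ≈ 45486.)
(Z + 329204) - 625*14 = (363891/8 + 329204) - 625*14 = 2997523/8 - 8750 = 2927523/8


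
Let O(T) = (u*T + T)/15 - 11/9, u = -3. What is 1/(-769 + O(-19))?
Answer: -45/34546 ≈ -0.0013026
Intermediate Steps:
O(T) = -11/9 - 2*T/15 (O(T) = (-3*T + T)/15 - 11/9 = -2*T*(1/15) - 11*1/9 = -2*T/15 - 11/9 = -11/9 - 2*T/15)
1/(-769 + O(-19)) = 1/(-769 + (-11/9 - 2/15*(-19))) = 1/(-769 + (-11/9 + 38/15)) = 1/(-769 + 59/45) = 1/(-34546/45) = -45/34546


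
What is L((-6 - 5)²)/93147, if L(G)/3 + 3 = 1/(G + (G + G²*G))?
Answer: -5315408/55012711347 ≈ -9.6621e-5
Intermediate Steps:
L(G) = -9 + 3/(G³ + 2*G) (L(G) = -9 + 3/(G + (G + G²*G)) = -9 + 3/(G + (G + G³)) = -9 + 3/(G³ + 2*G))
L((-6 - 5)²)/93147 = (3*(1 - 6*(-6 - 5)² - 3*(-6 - 5)⁶)/(((-6 - 5)²)*(2 + ((-6 - 5)²)²)))/93147 = (3*(1 - 6*(-11)² - 3*((-11)²)³)/(((-11)²)*(2 + ((-11)²)²)))*(1/93147) = (3*(1 - 6*121 - 3*121³)/(121*(2 + 121²)))*(1/93147) = (3*(1/121)*(1 - 726 - 3*1771561)/(2 + 14641))*(1/93147) = (3*(1/121)*(1 - 726 - 5314683)/14643)*(1/93147) = (3*(1/121)*(1/14643)*(-5315408))*(1/93147) = -5315408/590601*1/93147 = -5315408/55012711347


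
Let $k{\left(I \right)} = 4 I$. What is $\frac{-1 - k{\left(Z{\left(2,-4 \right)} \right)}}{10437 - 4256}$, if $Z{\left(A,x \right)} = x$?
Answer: $\frac{15}{6181} \approx 0.0024268$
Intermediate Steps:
$\frac{-1 - k{\left(Z{\left(2,-4 \right)} \right)}}{10437 - 4256} = \frac{-1 - 4 \left(-4\right)}{10437 - 4256} = \frac{-1 - -16}{6181} = \left(-1 + 16\right) \frac{1}{6181} = 15 \cdot \frac{1}{6181} = \frac{15}{6181}$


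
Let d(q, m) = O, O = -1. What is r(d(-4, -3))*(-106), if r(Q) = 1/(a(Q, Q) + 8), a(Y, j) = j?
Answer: -106/7 ≈ -15.143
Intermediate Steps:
d(q, m) = -1
r(Q) = 1/(8 + Q) (r(Q) = 1/(Q + 8) = 1/(8 + Q))
r(d(-4, -3))*(-106) = -106/(8 - 1) = -106/7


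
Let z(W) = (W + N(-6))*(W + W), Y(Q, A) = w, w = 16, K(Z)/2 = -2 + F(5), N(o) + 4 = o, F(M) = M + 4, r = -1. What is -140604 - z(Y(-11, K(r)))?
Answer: -140796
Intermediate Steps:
F(M) = 4 + M
N(o) = -4 + o
K(Z) = 14 (K(Z) = 2*(-2 + (4 + 5)) = 2*(-2 + 9) = 2*7 = 14)
Y(Q, A) = 16
z(W) = 2*W*(-10 + W) (z(W) = (W + (-4 - 6))*(W + W) = (W - 10)*(2*W) = (-10 + W)*(2*W) = 2*W*(-10 + W))
-140604 - z(Y(-11, K(r))) = -140604 - 2*16*(-10 + 16) = -140604 - 2*16*6 = -140604 - 1*192 = -140604 - 192 = -140796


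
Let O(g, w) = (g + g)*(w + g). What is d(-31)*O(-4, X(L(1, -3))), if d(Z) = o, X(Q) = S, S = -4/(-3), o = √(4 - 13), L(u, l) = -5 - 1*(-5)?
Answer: 64*I ≈ 64.0*I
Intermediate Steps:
L(u, l) = 0 (L(u, l) = -5 + 5 = 0)
o = 3*I (o = √(-9) = 3*I ≈ 3.0*I)
S = 4/3 (S = -4*(-⅓) = 4/3 ≈ 1.3333)
X(Q) = 4/3
d(Z) = 3*I
O(g, w) = 2*g*(g + w) (O(g, w) = (2*g)*(g + w) = 2*g*(g + w))
d(-31)*O(-4, X(L(1, -3))) = (3*I)*(2*(-4)*(-4 + 4/3)) = (3*I)*(2*(-4)*(-8/3)) = (3*I)*(64/3) = 64*I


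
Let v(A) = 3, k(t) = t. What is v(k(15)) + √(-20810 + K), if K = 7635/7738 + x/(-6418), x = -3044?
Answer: 3 + I*√12830349127873411698/24831242 ≈ 3.0 + 144.25*I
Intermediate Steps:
K = 36277951/24831242 (K = 7635/7738 - 3044/(-6418) = 7635*(1/7738) - 3044*(-1/6418) = 7635/7738 + 1522/3209 = 36277951/24831242 ≈ 1.4610)
v(k(15)) + √(-20810 + K) = 3 + √(-20810 + 36277951/24831242) = 3 + √(-516701868069/24831242) = 3 + I*√12830349127873411698/24831242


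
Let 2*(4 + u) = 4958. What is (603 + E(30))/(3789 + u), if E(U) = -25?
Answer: 289/3132 ≈ 0.092273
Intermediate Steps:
u = 2475 (u = -4 + (½)*4958 = -4 + 2479 = 2475)
(603 + E(30))/(3789 + u) = (603 - 25)/(3789 + 2475) = 578/6264 = 578*(1/6264) = 289/3132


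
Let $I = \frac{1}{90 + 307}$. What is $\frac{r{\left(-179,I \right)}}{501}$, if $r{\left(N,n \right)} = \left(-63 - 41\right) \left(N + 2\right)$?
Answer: $\frac{6136}{167} \approx 36.742$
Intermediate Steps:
$I = \frac{1}{397} \approx 0.0025189$
$r{\left(N,n \right)} = -208 - 104 N$ ($r{\left(N,n \right)} = - 104 \left(2 + N\right) = -208 - 104 N$)
$\frac{r{\left(-179,I \right)}}{501} = \frac{-208 - -18616}{501} = \left(-208 + 18616\right) \frac{1}{501} = 18408 \cdot \frac{1}{501} = \frac{6136}{167}$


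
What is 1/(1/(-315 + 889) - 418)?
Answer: -574/239931 ≈ -0.0023924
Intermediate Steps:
1/(1/(-315 + 889) - 418) = 1/(1/574 - 418) = 1/(-239931/574) = -574/239931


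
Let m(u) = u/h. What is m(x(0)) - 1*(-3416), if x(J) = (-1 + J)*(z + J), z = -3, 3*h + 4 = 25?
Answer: 23915/7 ≈ 3416.4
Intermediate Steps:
h = 7 (h = -4/3 + (1/3)*25 = -4/3 + 25/3 = 7)
x(J) = (-1 + J)*(-3 + J)
m(u) = u/7
m(x(0)) - 1*(-3416) = (3 + 0**2 - 4*0)/7 - 1*(-3416) = (3 + 0 + 0)/7 + 3416 = (1/7)*3 + 3416 = 3/7 + 3416 = 23915/7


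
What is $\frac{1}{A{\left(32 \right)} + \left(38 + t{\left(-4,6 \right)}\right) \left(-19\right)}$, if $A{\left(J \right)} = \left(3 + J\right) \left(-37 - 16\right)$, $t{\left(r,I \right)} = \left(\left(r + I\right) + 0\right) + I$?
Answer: $- \frac{1}{2729} \approx -0.00036643$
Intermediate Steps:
$t{\left(r,I \right)} = r + 2 I$ ($t{\left(r,I \right)} = \left(\left(I + r\right) + 0\right) + I = \left(I + r\right) + I = r + 2 I$)
$A{\left(J \right)} = -159 - 53 J$ ($A{\left(J \right)} = \left(3 + J\right) \left(-53\right) = -159 - 53 J$)
$\frac{1}{A{\left(32 \right)} + \left(38 + t{\left(-4,6 \right)}\right) \left(-19\right)} = \frac{1}{\left(-159 - 1696\right) + \left(38 + \left(-4 + 2 \cdot 6\right)\right) \left(-19\right)} = \frac{1}{\left(-159 - 1696\right) + \left(38 + \left(-4 + 12\right)\right) \left(-19\right)} = \frac{1}{-1855 + \left(38 + 8\right) \left(-19\right)} = \frac{1}{-1855 + 46 \left(-19\right)} = \frac{1}{-1855 - 874} = \frac{1}{-2729} = - \frac{1}{2729}$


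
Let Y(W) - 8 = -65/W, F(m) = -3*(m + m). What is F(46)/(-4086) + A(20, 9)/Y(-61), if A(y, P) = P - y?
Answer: -431513/376593 ≈ -1.1458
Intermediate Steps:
F(m) = -6*m
Y(W) = 8 - 65/W
F(46)/(-4086) + A(20, 9)/Y(-61) = -6*46/(-4086) + (9 - 1*20)/(8 - 65/(-61)) = -276*(-1/4086) + (9 - 20)/(8 - 65*(-1/61)) = 46/681 - 11/(8 + 65/61) = 46/681 - 11/553/61 = 46/681 - 11*61/553 = 46/681 - 671/553 = -431513/376593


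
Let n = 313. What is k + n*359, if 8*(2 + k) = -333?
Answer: 898587/8 ≈ 1.1232e+5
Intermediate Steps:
k = -349/8 (k = -2 + (1/8)*(-333) = -2 - 333/8 = -349/8 ≈ -43.625)
k + n*359 = -349/8 + 313*359 = -349/8 + 112367 = 898587/8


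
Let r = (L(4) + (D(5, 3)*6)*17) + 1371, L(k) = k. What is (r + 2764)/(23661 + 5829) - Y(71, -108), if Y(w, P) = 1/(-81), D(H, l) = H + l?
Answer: 28723/159246 ≈ 0.18037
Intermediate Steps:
Y(w, P) = -1/81
r = 2191 (r = (4 + ((5 + 3)*6)*17) + 1371 = (4 + (8*6)*17) + 1371 = (4 + 48*17) + 1371 = (4 + 816) + 1371 = 820 + 1371 = 2191)
(r + 2764)/(23661 + 5829) - Y(71, -108) = (2191 + 2764)/(23661 + 5829) - 1*(-1/81) = 4955/29490 + 1/81 = 4955*(1/29490) + 1/81 = 991/5898 + 1/81 = 28723/159246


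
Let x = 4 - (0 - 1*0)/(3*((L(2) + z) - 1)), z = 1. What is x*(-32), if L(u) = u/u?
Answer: -128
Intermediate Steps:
L(u) = 1
x = 4 (x = 4 - (0 - 1*0)/(3*((1 + 1) - 1)) = 4 - (0 + 0)/(3*(2 - 1)) = 4 - 0/(3*1) = 4 - 0/3 = 4 - 1*0 = 4 + 0 = 4)
x*(-32) = 4*(-32) = -128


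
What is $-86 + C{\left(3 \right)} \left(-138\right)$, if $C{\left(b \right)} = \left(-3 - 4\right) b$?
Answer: $2812$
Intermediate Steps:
$C{\left(b \right)} = - 7 b$
$-86 + C{\left(3 \right)} \left(-138\right) = -86 + \left(-7\right) 3 \left(-138\right) = -86 - -2898 = -86 + 2898 = 2812$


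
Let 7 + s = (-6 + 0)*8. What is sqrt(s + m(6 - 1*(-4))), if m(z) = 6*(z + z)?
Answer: sqrt(65) ≈ 8.0623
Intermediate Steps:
m(z) = 12*z (m(z) = 6*(2*z) = 12*z)
s = -55 (s = -7 + (-6 + 0)*8 = -7 - 6*8 = -7 - 48 = -55)
sqrt(s + m(6 - 1*(-4))) = sqrt(-55 + 12*(6 - 1*(-4))) = sqrt(-55 + 12*(6 + 4)) = sqrt(-55 + 12*10) = sqrt(-55 + 120) = sqrt(65)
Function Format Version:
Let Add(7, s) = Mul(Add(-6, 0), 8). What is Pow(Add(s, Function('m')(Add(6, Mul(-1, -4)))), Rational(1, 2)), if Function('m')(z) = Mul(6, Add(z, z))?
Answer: Pow(65, Rational(1, 2)) ≈ 8.0623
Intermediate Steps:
Function('m')(z) = Mul(12, z) (Function('m')(z) = Mul(6, Mul(2, z)) = Mul(12, z))
s = -55 (s = Add(-7, Mul(Add(-6, 0), 8)) = Add(-7, Mul(-6, 8)) = Add(-7, -48) = -55)
Pow(Add(s, Function('m')(Add(6, Mul(-1, -4)))), Rational(1, 2)) = Pow(Add(-55, Mul(12, Add(6, Mul(-1, -4)))), Rational(1, 2)) = Pow(Add(-55, Mul(12, Add(6, 4))), Rational(1, 2)) = Pow(Add(-55, Mul(12, 10)), Rational(1, 2)) = Pow(Add(-55, 120), Rational(1, 2)) = Pow(65, Rational(1, 2))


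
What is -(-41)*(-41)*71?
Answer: -119351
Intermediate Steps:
-(-41)*(-41)*71 = -1*1681*71 = -1681*71 = -119351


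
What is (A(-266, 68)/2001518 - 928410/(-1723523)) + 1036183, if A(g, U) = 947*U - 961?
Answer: 3574483406762260147/3449662307914 ≈ 1.0362e+6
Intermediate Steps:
A(g, U) = -961 + 947*U
(A(-266, 68)/2001518 - 928410/(-1723523)) + 1036183 = ((-961 + 947*68)/2001518 - 928410/(-1723523)) + 1036183 = ((-961 + 64396)*(1/2001518) - 928410*(-1/1723523)) + 1036183 = (63435*(1/2001518) + 928410/1723523) + 1036183 = (63435/2001518 + 928410/1723523) + 1036183 = 1967561007885/3449662307914 + 1036183 = 3574483406762260147/3449662307914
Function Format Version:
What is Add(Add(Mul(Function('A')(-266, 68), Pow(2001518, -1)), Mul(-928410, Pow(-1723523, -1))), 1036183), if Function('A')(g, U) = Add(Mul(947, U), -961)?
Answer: Rational(3574483406762260147, 3449662307914) ≈ 1.0362e+6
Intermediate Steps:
Function('A')(g, U) = Add(-961, Mul(947, U))
Add(Add(Mul(Function('A')(-266, 68), Pow(2001518, -1)), Mul(-928410, Pow(-1723523, -1))), 1036183) = Add(Add(Mul(Add(-961, Mul(947, 68)), Pow(2001518, -1)), Mul(-928410, Pow(-1723523, -1))), 1036183) = Add(Add(Mul(Add(-961, 64396), Rational(1, 2001518)), Mul(-928410, Rational(-1, 1723523))), 1036183) = Add(Add(Mul(63435, Rational(1, 2001518)), Rational(928410, 1723523)), 1036183) = Add(Add(Rational(63435, 2001518), Rational(928410, 1723523)), 1036183) = Add(Rational(1967561007885, 3449662307914), 1036183) = Rational(3574483406762260147, 3449662307914)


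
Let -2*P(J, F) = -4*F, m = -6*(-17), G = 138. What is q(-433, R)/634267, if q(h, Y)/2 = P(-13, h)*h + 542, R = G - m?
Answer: 751040/634267 ≈ 1.1841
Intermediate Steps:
m = 102
P(J, F) = 2*F (P(J, F) = -(-2)*F = 2*F)
R = 36 (R = 138 - 1*102 = 138 - 102 = 36)
q(h, Y) = 1084 + 4*h² (q(h, Y) = 2*((2*h)*h + 542) = 2*(2*h² + 542) = 2*(542 + 2*h²) = 1084 + 4*h²)
q(-433, R)/634267 = (1084 + 4*(-433)²)/634267 = (1084 + 4*187489)*(1/634267) = (1084 + 749956)*(1/634267) = 751040*(1/634267) = 751040/634267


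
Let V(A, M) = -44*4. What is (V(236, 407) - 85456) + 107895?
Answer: 22263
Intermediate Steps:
V(A, M) = -176
(V(236, 407) - 85456) + 107895 = (-176 - 85456) + 107895 = -85632 + 107895 = 22263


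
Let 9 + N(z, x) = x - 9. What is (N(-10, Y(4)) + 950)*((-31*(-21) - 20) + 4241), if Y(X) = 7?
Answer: 4574808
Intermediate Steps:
N(z, x) = -18 + x (N(z, x) = -9 + (x - 9) = -9 + (-9 + x) = -18 + x)
(N(-10, Y(4)) + 950)*((-31*(-21) - 20) + 4241) = ((-18 + 7) + 950)*((-31*(-21) - 20) + 4241) = (-11 + 950)*((651 - 20) + 4241) = 939*(631 + 4241) = 939*4872 = 4574808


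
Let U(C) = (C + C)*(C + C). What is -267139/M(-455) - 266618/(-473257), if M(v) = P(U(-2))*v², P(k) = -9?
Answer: 623194724773/881784273825 ≈ 0.70674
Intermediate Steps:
U(C) = 4*C² (U(C) = (2*C)*(2*C) = 4*C²)
M(v) = -9*v²
-267139/M(-455) - 266618/(-473257) = -267139/((-9*(-455)²)) - 266618/(-473257) = -267139/((-9*207025)) - 266618*(-1/473257) = -267139/(-1863225) + 266618/473257 = -267139*(-1/1863225) + 266618/473257 = 267139/1863225 + 266618/473257 = 623194724773/881784273825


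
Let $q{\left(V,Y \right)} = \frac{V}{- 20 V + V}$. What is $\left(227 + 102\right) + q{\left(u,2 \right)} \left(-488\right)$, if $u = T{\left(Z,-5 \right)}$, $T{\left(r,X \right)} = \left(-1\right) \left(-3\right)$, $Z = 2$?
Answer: $\frac{6739}{19} \approx 354.68$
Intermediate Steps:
$T{\left(r,X \right)} = 3$
$u = 3$
$q{\left(V,Y \right)} = - \frac{1}{19}$ ($q{\left(V,Y \right)} = \frac{V}{\left(-19\right) V} = V \left(- \frac{1}{19 V}\right) = - \frac{1}{19}$)
$\left(227 + 102\right) + q{\left(u,2 \right)} \left(-488\right) = \left(227 + 102\right) - - \frac{488}{19} = 329 + \frac{488}{19} = \frac{6739}{19}$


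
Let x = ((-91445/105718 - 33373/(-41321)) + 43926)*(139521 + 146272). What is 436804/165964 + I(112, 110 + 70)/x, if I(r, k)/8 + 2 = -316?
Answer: 1996171113166965552787303/758446736142648621197237 ≈ 2.6319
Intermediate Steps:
I(r, k) = -2544 (I(r, k) = -16 + 8*(-316) = -16 - 2528 = -2544)
x = 54839367776817764421/4368373478 (x = ((-91445*1/105718 - 33373*(-1/41321)) + 43926)*285793 = ((-91445/105718 + 33373/41321) + 43926)*285793 = (-250472031/4368373478 + 43926)*285793 = (191884922922597/4368373478)*285793 = 54839367776817764421/4368373478 ≈ 1.2554e+10)
436804/165964 + I(112, 110 + 70)/x = 436804/165964 - 2544/54839367776817764421/4368373478 = 436804*(1/165964) - 2544*4368373478/54839367776817764421 = 109201/41491 - 3704380709344/18279789258939254807 = 1996171113166965552787303/758446736142648621197237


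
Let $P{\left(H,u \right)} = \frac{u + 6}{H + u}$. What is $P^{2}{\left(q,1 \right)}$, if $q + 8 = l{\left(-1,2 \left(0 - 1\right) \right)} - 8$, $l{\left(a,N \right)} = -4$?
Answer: $\frac{49}{361} \approx 0.13573$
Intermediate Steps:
$q = -20$ ($q = -8 - 12 = -20$)
$P{\left(H,u \right)} = \frac{6 + u}{H + u}$
$P^{2}{\left(q,1 \right)} = \left(\frac{6 + 1}{-20 + 1}\right)^{2} = \left(\frac{1}{-19} \cdot 7\right)^{2} = \left(\left(- \frac{1}{19}\right) 7\right)^{2} = \left(- \frac{7}{19}\right)^{2} = \frac{49}{361}$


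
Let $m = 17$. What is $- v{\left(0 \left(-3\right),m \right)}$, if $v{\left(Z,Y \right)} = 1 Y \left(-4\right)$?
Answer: $68$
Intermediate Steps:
$v{\left(Z,Y \right)} = - 4 Y$ ($v{\left(Z,Y \right)} = Y \left(-4\right) = - 4 Y$)
$- v{\left(0 \left(-3\right),m \right)} = - \left(-4\right) 17 = \left(-1\right) \left(-68\right) = 68$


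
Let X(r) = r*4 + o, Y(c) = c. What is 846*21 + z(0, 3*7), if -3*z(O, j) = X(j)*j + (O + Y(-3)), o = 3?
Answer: 17158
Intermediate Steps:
X(r) = 3 + 4*r (X(r) = r*4 + 3 = 4*r + 3 = 3 + 4*r)
z(O, j) = 1 - O/3 - j*(3 + 4*j)/3 (z(O, j) = -((3 + 4*j)*j + (O - 3))/3 = -(j*(3 + 4*j) + (-3 + O))/3 = -(-3 + O + j*(3 + 4*j))/3 = 1 - O/3 - j*(3 + 4*j)/3)
846*21 + z(0, 3*7) = 846*21 + (1 - 1/3*0 - 3*7*(3 + 4*(3*7))/3) = 17766 + (1 + 0 - 1/3*21*(3 + 4*21)) = 17766 + (1 + 0 - 1/3*21*(3 + 84)) = 17766 + (1 + 0 - 1/3*21*87) = 17766 + (1 + 0 - 609) = 17766 - 608 = 17158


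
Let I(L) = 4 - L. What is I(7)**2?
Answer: 9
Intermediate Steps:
I(7)**2 = (4 - 1*7)**2 = (4 - 7)**2 = (-3)**2 = 9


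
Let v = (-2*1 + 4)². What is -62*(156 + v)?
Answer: -9920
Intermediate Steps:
v = 4 (v = (-2 + 4)² = 2² = 4)
-62*(156 + v) = -62*(156 + 4) = -62*160 = -9920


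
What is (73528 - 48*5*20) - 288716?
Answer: -219988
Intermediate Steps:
(73528 - 48*5*20) - 288716 = (73528 - 240*20) - 288716 = (73528 - 4800) - 288716 = 68728 - 288716 = -219988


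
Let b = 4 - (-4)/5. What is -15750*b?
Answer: -75600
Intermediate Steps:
b = 24/5 (b = 4 - (-4)/5 = 4 - 1*(-⅘) = 4 + ⅘ = 24/5 ≈ 4.8000)
-15750*b = -15750*24/5 = -75600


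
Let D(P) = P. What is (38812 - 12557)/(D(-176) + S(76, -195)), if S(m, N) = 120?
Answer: -26255/56 ≈ -468.84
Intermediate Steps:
(38812 - 12557)/(D(-176) + S(76, -195)) = (38812 - 12557)/(-176 + 120) = 26255/(-56) = 26255*(-1/56) = -26255/56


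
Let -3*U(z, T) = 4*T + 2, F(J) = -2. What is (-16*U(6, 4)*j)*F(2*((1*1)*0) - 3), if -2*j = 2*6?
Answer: 1152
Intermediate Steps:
U(z, T) = -⅔ - 4*T/3 (U(z, T) = -(4*T + 2)/3 = -(2 + 4*T)/3 = -⅔ - 4*T/3)
j = -6 ≈ -6.0000
(-16*U(6, 4)*j)*F(2*((1*1)*0) - 3) = -16*(-⅔ - 4/3*4)*(-6)*(-2) = -16*(-⅔ - 16/3)*(-6)*(-2) = -(-96)*(-6)*(-2) = -16*36*(-2) = -576*(-2) = 1152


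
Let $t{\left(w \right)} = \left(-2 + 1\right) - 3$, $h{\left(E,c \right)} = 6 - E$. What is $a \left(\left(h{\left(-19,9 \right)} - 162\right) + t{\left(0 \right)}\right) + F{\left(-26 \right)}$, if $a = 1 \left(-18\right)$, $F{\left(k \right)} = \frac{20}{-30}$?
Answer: $\frac{7612}{3} \approx 2537.3$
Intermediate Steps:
$t{\left(w \right)} = -4$ ($t{\left(w \right)} = -1 - 3 = -4$)
$F{\left(k \right)} = - \frac{2}{3}$ ($F{\left(k \right)} = 20 \left(- \frac{1}{30}\right) = - \frac{2}{3}$)
$a = -18$
$a \left(\left(h{\left(-19,9 \right)} - 162\right) + t{\left(0 \right)}\right) + F{\left(-26 \right)} = - 18 \left(\left(\left(6 - -19\right) - 162\right) - 4\right) - \frac{2}{3} = - 18 \left(\left(\left(6 + 19\right) - 162\right) - 4\right) - \frac{2}{3} = - 18 \left(\left(25 - 162\right) - 4\right) - \frac{2}{3} = - 18 \left(-137 - 4\right) - \frac{2}{3} = \left(-18\right) \left(-141\right) - \frac{2}{3} = 2538 - \frac{2}{3} = \frac{7612}{3}$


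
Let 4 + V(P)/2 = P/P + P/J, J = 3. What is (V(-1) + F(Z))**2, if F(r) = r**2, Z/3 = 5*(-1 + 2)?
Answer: 429025/9 ≈ 47669.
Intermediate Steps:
Z = 15 (Z = 3*(5*(-1 + 2)) = 3*(5*1) = 3*5 = 15)
V(P) = -6 + 2*P/3 (V(P) = -8 + 2*(P/P + P/3) = -8 + 2*(1 + P*(1/3)) = -8 + 2*(1 + P/3) = -8 + (2 + 2*P/3) = -6 + 2*P/3)
(V(-1) + F(Z))**2 = ((-6 + (2/3)*(-1)) + 15**2)**2 = ((-6 - 2/3) + 225)**2 = (-20/3 + 225)**2 = (655/3)**2 = 429025/9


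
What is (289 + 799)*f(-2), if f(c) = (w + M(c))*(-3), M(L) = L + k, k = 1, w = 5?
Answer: -13056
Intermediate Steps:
M(L) = 1 + L (M(L) = L + 1 = 1 + L)
f(c) = -18 - 3*c (f(c) = (5 + (1 + c))*(-3) = (6 + c)*(-3) = -18 - 3*c)
(289 + 799)*f(-2) = (289 + 799)*(-18 - 3*(-2)) = 1088*(-18 + 6) = 1088*(-12) = -13056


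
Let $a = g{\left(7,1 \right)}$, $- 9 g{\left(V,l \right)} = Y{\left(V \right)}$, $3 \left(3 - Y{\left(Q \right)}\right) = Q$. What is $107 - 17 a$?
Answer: $\frac{2923}{27} \approx 108.26$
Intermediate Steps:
$Y{\left(Q \right)} = 3 - \frac{Q}{3}$
$g{\left(V,l \right)} = - \frac{1}{3} + \frac{V}{27}$ ($g{\left(V,l \right)} = - \frac{3 - \frac{V}{3}}{9} = - \frac{1}{3} + \frac{V}{27}$)
$a = - \frac{2}{27}$ ($a = - \frac{1}{3} + \frac{1}{27} \cdot 7 = - \frac{1}{3} + \frac{7}{27} = - \frac{2}{27} \approx -0.074074$)
$107 - 17 a = 107 - - \frac{34}{27} = 107 + \frac{34}{27} = \frac{2923}{27}$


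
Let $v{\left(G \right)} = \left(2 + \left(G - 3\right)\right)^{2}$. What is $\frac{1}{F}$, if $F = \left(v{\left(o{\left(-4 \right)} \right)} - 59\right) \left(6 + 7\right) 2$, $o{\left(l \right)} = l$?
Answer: $- \frac{1}{884} \approx -0.0011312$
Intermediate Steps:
$v{\left(G \right)} = \left(-1 + G\right)^{2}$ ($v{\left(G \right)} = \left(2 + \left(-3 + G\right)\right)^{2} = \left(-1 + G\right)^{2}$)
$F = -884$ ($F = \left(\left(-1 - 4\right)^{2} - 59\right) \left(6 + 7\right) 2 = \left(\left(-5\right)^{2} - 59\right) 13 \cdot 2 = \left(25 - 59\right) 26 = \left(-34\right) 26 = -884$)
$\frac{1}{F} = \frac{1}{-884} = - \frac{1}{884}$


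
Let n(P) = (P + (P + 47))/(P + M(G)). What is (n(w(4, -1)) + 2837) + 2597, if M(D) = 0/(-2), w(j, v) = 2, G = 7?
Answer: 10919/2 ≈ 5459.5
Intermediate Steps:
M(D) = 0 (M(D) = 0*(-½) = 0)
n(P) = (47 + 2*P)/P (n(P) = (P + (P + 47))/(P + 0) = (P + (47 + P))/P = (47 + 2*P)/P)
(n(w(4, -1)) + 2837) + 2597 = ((2 + 47/2) + 2837) + 2597 = (51/2 + 2837) + 2597 = 5725/2 + 2597 = 10919/2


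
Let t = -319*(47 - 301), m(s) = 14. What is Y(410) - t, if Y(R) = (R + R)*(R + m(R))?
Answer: 266654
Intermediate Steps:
t = 81026 (t = -319*(-254) = 81026)
Y(R) = 2*R*(14 + R) (Y(R) = (R + R)*(R + 14) = (2*R)*(14 + R) = 2*R*(14 + R))
Y(410) - t = 2*410*(14 + 410) - 1*81026 = 2*410*424 - 81026 = 347680 - 81026 = 266654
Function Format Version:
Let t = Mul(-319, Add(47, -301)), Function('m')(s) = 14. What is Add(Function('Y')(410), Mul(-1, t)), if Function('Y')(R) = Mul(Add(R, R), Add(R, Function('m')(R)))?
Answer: 266654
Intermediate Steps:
t = 81026 (t = Mul(-319, -254) = 81026)
Function('Y')(R) = Mul(2, R, Add(14, R)) (Function('Y')(R) = Mul(Add(R, R), Add(R, 14)) = Mul(Mul(2, R), Add(14, R)) = Mul(2, R, Add(14, R)))
Add(Function('Y')(410), Mul(-1, t)) = Add(Mul(2, 410, Add(14, 410)), Mul(-1, 81026)) = Add(Mul(2, 410, 424), -81026) = Add(347680, -81026) = 266654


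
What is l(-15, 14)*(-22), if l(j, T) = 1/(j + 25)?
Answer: -11/5 ≈ -2.2000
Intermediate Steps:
l(j, T) = 1/(25 + j)
l(-15, 14)*(-22) = -22/(25 - 15) = -22/10 = (⅒)*(-22) = -11/5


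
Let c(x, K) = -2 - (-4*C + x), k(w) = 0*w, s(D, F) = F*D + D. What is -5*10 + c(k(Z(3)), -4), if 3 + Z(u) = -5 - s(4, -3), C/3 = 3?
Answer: -16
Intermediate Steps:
C = 9 (C = 3*3 = 9)
s(D, F) = D + D*F (s(D, F) = D*F + D = D + D*F)
Z(u) = 0 (Z(u) = -3 + (-5 - 4*(1 - 3)) = -3 + (-5 - 4*(-2)) = -3 + (-5 - 1*(-8)) = -3 + (-5 + 8) = -3 + 3 = 0)
k(w) = 0
c(x, K) = 34 - x (c(x, K) = -2 - (-4*9 + x) = -2 - (-36 + x) = -2 + (36 - x) = 34 - x)
-5*10 + c(k(Z(3)), -4) = -5*10 + (34 - 1*0) = -50 + (34 + 0) = -50 + 34 = -16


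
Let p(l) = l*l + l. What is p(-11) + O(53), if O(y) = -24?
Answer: 86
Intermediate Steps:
p(l) = l + l**2 (p(l) = l**2 + l = l + l**2)
p(-11) + O(53) = -11*(1 - 11) - 24 = -11*(-10) - 24 = 110 - 24 = 86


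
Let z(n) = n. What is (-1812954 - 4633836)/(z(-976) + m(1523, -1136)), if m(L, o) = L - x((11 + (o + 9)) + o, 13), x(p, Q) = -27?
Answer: -460485/41 ≈ -11231.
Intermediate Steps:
m(L, o) = 27 + L (m(L, o) = L - 1*(-27) = L + 27 = 27 + L)
(-1812954 - 4633836)/(z(-976) + m(1523, -1136)) = (-1812954 - 4633836)/(-976 + (27 + 1523)) = -6446790/(-976 + 1550) = -6446790/574 = -6446790*1/574 = -460485/41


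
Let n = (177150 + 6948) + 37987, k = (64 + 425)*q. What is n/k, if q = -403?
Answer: -222085/197067 ≈ -1.1270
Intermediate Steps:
k = -197067 (k = (64 + 425)*(-403) = 489*(-403) = -197067)
n = 222085 (n = 184098 + 37987 = 222085)
n/k = 222085/(-197067) = 222085*(-1/197067) = -222085/197067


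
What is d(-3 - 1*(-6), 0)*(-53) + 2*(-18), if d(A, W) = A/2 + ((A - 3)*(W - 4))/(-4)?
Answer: -231/2 ≈ -115.50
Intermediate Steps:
d(A, W) = A/2 - (-4 + W)*(-3 + A)/4 (d(A, W) = A*(½) + ((-3 + A)*(-4 + W))*(-¼) = A/2 + ((-4 + W)*(-3 + A))*(-¼) = A/2 - (-4 + W)*(-3 + A)/4)
d(-3 - 1*(-6), 0)*(-53) + 2*(-18) = (-3 + 3*(-3 - 1*(-6))/2 + (¾)*0 - ¼*(-3 - 1*(-6))*0)*(-53) + 2*(-18) = (-3 + 3*(-3 + 6)/2 + 0 - ¼*(-3 + 6)*0)*(-53) - 36 = (-3 + (3/2)*3 + 0 - ¼*3*0)*(-53) - 36 = (-3 + 9/2 + 0 + 0)*(-53) - 36 = (3/2)*(-53) - 36 = -159/2 - 36 = -231/2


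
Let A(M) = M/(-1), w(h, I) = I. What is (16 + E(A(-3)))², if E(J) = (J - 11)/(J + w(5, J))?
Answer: 1936/9 ≈ 215.11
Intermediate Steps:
A(M) = -M (A(M) = M*(-1) = -M)
E(J) = (-11 + J)/(2*J) (E(J) = (J - 11)/(J + J) = (-11 + J)/((2*J)) = (-11 + J)*(1/(2*J)) = (-11 + J)/(2*J))
(16 + E(A(-3)))² = (16 + (-11 - 1*(-3))/(2*((-1*(-3)))))² = (16 + (½)*(-11 + 3)/3)² = (16 + (½)*(⅓)*(-8))² = (16 - 4/3)² = (44/3)² = 1936/9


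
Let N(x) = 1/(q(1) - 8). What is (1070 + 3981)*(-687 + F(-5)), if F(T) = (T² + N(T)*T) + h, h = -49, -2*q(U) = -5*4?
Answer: -7207777/2 ≈ -3.6039e+6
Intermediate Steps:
q(U) = 10 (q(U) = -(-5)*4/2 = -½*(-20) = 10)
N(x) = ½ (N(x) = 1/(10 - 8) = 1/2 = ½)
F(T) = -49 + T² + T/2 (F(T) = (T² + T/2) - 49 = -49 + T² + T/2)
(1070 + 3981)*(-687 + F(-5)) = (1070 + 3981)*(-687 + (-49 + (-5)² + (½)*(-5))) = 5051*(-687 + (-49 + 25 - 5/2)) = 5051*(-687 - 53/2) = 5051*(-1427/2) = -7207777/2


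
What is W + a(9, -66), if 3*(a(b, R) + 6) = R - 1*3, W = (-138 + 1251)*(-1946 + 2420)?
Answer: 527533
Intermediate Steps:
W = 527562 (W = 1113*474 = 527562)
a(b, R) = -7 + R/3 (a(b, R) = -6 + (R - 1*3)/3 = -6 + (R - 3)/3 = -6 + (-3 + R)/3 = -6 + (-1 + R/3) = -7 + R/3)
W + a(9, -66) = 527562 + (-7 + (⅓)*(-66)) = 527562 + (-7 - 22) = 527562 - 29 = 527533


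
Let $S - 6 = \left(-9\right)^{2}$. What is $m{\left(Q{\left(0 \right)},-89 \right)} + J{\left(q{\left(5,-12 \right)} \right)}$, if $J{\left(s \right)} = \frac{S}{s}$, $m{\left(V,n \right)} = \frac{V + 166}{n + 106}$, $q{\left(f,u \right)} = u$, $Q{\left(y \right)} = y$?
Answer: $\frac{171}{68} \approx 2.5147$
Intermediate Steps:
$S = 87$ ($S = 6 + \left(-9\right)^{2} = 6 + 81 = 87$)
$m{\left(V,n \right)} = \frac{166 + V}{106 + n}$
$J{\left(s \right)} = \frac{87}{s}$
$m{\left(Q{\left(0 \right)},-89 \right)} + J{\left(q{\left(5,-12 \right)} \right)} = \frac{166 + 0}{106 - 89} + \frac{87}{-12} = \frac{1}{17} \cdot 166 + 87 \left(- \frac{1}{12}\right) = \frac{1}{17} \cdot 166 - \frac{29}{4} = \frac{166}{17} - \frac{29}{4} = \frac{171}{68}$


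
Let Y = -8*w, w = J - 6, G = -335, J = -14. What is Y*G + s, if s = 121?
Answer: -53479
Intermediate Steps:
w = -20 (w = -14 - 6 = -20)
Y = 160 (Y = -8*(-20) = 160)
Y*G + s = 160*(-335) + 121 = -53600 + 121 = -53479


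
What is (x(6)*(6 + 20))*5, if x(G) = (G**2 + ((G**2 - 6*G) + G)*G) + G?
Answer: 10140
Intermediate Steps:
x(G) = G + G**2 + G*(G**2 - 5*G) (x(G) = (G**2 + (G**2 - 5*G)*G) + G = (G**2 + G*(G**2 - 5*G)) + G = G + G**2 + G*(G**2 - 5*G))
(x(6)*(6 + 20))*5 = ((6*(1 + 6**2 - 4*6))*(6 + 20))*5 = ((6*(1 + 36 - 24))*26)*5 = ((6*13)*26)*5 = (78*26)*5 = 2028*5 = 10140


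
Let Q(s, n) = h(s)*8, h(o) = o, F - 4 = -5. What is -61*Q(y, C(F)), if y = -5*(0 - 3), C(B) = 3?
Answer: -7320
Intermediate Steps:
F = -1 (F = 4 - 5 = -1)
y = 15 (y = -5*(-3) = 15)
Q(s, n) = 8*s (Q(s, n) = s*8 = 8*s)
-61*Q(y, C(F)) = -488*15 = -61*120 = -7320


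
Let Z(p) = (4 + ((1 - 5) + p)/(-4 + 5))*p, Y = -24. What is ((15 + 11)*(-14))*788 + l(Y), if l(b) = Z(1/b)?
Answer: -165215231/576 ≈ -2.8683e+5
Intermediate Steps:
Z(p) = p**2 (Z(p) = (4 + (-4 + p)/1)*p = (4 + (-4 + p)*1)*p = (4 + (-4 + p))*p = p*p = p**2)
l(b) = b**(-2) (l(b) = (1/b)**2 = b**(-2))
((15 + 11)*(-14))*788 + l(Y) = ((15 + 11)*(-14))*788 + (-24)**(-2) = (26*(-14))*788 + 1/576 = -364*788 + 1/576 = -286832 + 1/576 = -165215231/576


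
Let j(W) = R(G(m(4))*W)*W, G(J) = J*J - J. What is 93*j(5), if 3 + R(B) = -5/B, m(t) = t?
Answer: -5735/4 ≈ -1433.8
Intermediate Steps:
G(J) = J² - J
R(B) = -3 - 5/B
j(W) = W*(-3 - 5/(12*W)) (j(W) = (-3 - 5*1/(4*W*(-1 + 4)))*W = (-3 - 5*1/(12*W))*W = (-3 - 5/(12*W))*W = W*(-3 - 5/(12*W)))
93*j(5) = 93*(-5/12 - 3*5) = 93*(-5/12 - 15) = 93*(-185/12) = -5735/4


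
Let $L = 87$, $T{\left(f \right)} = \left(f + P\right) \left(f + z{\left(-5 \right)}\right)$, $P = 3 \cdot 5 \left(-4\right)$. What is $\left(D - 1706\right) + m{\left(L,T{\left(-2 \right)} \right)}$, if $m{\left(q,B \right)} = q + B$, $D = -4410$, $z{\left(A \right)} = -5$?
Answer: $-5595$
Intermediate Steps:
$P = -60$ ($P = 15 \left(-4\right) = -60$)
$T{\left(f \right)} = \left(-60 + f\right) \left(-5 + f\right)$ ($T{\left(f \right)} = \left(f - 60\right) \left(f - 5\right) = \left(-60 + f\right) \left(-5 + f\right)$)
$m{\left(q,B \right)} = B + q$
$\left(D - 1706\right) + m{\left(L,T{\left(-2 \right)} \right)} = \left(-4410 - 1706\right) + \left(\left(300 + \left(-2\right)^{2} - -130\right) + 87\right) = -6116 + \left(\left(300 + 4 + 130\right) + 87\right) = -6116 + \left(434 + 87\right) = -6116 + 521 = -5595$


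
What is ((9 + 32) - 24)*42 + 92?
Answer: 806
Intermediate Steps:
((9 + 32) - 24)*42 + 92 = (41 - 24)*42 + 92 = 17*42 + 92 = 714 + 92 = 806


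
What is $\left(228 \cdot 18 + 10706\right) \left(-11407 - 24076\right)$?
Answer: $-525503230$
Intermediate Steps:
$\left(228 \cdot 18 + 10706\right) \left(-11407 - 24076\right) = \left(4104 + 10706\right) \left(-35483\right) = 14810 \left(-35483\right) = -525503230$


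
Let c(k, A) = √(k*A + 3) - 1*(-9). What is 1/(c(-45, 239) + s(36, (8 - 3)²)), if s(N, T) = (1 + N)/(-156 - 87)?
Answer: 261225/319758674 - 236196*I*√42/159879337 ≈ 0.00081694 - 0.0095742*I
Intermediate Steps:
s(N, T) = -1/243 - N/243 (s(N, T) = (1 + N)/(-243) = (1 + N)*(-1/243) = -1/243 - N/243)
c(k, A) = 9 + √(3 + A*k) (c(k, A) = √(A*k + 3) + 9 = √(3 + A*k) + 9 = 9 + √(3 + A*k))
1/(c(-45, 239) + s(36, (8 - 3)²)) = 1/((9 + √(3 + 239*(-45))) + (-1/243 - 1/243*36)) = 1/((9 + √(3 - 10755)) + (-1/243 - 4/27)) = 1/((9 + √(-10752)) - 37/243) = 1/((9 + 16*I*√42) - 37/243) = 1/(2150/243 + 16*I*√42)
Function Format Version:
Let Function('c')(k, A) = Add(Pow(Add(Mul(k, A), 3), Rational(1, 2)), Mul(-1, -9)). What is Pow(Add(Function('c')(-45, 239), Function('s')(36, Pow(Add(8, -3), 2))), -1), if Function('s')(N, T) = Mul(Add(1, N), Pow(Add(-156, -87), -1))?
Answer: Add(Rational(261225, 319758674), Mul(Rational(-236196, 159879337), I, Pow(42, Rational(1, 2)))) ≈ Add(0.00081694, Mul(-0.0095742, I))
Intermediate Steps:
Function('s')(N, T) = Add(Rational(-1, 243), Mul(Rational(-1, 243), N)) (Function('s')(N, T) = Mul(Add(1, N), Pow(-243, -1)) = Mul(Add(1, N), Rational(-1, 243)) = Add(Rational(-1, 243), Mul(Rational(-1, 243), N)))
Function('c')(k, A) = Add(9, Pow(Add(3, Mul(A, k)), Rational(1, 2))) (Function('c')(k, A) = Add(Pow(Add(Mul(A, k), 3), Rational(1, 2)), 9) = Add(Pow(Add(3, Mul(A, k)), Rational(1, 2)), 9) = Add(9, Pow(Add(3, Mul(A, k)), Rational(1, 2))))
Pow(Add(Function('c')(-45, 239), Function('s')(36, Pow(Add(8, -3), 2))), -1) = Pow(Add(Add(9, Pow(Add(3, Mul(239, -45)), Rational(1, 2))), Add(Rational(-1, 243), Mul(Rational(-1, 243), 36))), -1) = Pow(Add(Add(9, Pow(Add(3, -10755), Rational(1, 2))), Add(Rational(-1, 243), Rational(-4, 27))), -1) = Pow(Add(Add(9, Pow(-10752, Rational(1, 2))), Rational(-37, 243)), -1) = Pow(Add(Add(9, Mul(16, I, Pow(42, Rational(1, 2)))), Rational(-37, 243)), -1) = Pow(Add(Rational(2150, 243), Mul(16, I, Pow(42, Rational(1, 2)))), -1)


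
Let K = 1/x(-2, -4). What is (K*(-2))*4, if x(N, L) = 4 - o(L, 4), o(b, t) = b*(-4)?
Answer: ⅔ ≈ 0.66667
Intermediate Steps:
o(b, t) = -4*b
x(N, L) = 4 + 4*L (x(N, L) = 4 - (-4)*L = 4 + 4*L)
K = -1/12 (K = 1/(4 + 4*(-4)) = 1/(4 - 16) = 1/(-12) = -1/12 ≈ -0.083333)
(K*(-2))*4 = -1/12*(-2)*4 = (⅙)*4 = ⅔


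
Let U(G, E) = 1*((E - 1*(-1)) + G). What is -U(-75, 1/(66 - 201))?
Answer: 9991/135 ≈ 74.007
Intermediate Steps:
U(G, E) = 1 + E + G (U(G, E) = 1*((E + 1) + G) = 1*((1 + E) + G) = 1*(1 + E + G) = 1 + E + G)
-U(-75, 1/(66 - 201)) = -(1 + 1/(66 - 201) - 75) = -(1 + 1/(-135) - 75) = -(1 - 1/135 - 75) = -1*(-9991/135) = 9991/135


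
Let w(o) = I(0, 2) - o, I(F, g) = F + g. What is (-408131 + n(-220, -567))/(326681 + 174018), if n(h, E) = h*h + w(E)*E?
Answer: -682354/500699 ≈ -1.3628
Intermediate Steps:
w(o) = 2 - o (w(o) = (0 + 2) - o = 2 - o)
n(h, E) = h² + E*(2 - E) (n(h, E) = h*h + (2 - E)*E = h² + E*(2 - E))
(-408131 + n(-220, -567))/(326681 + 174018) = (-408131 + ((-220)² - 1*(-567)*(-2 - 567)))/(326681 + 174018) = (-408131 + (48400 - 1*(-567)*(-569)))/500699 = (-408131 + (48400 - 322623))*(1/500699) = (-408131 - 274223)*(1/500699) = -682354*1/500699 = -682354/500699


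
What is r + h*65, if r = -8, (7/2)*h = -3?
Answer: -446/7 ≈ -63.714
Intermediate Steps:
h = -6/7 (h = (2/7)*(-3) = -6/7 ≈ -0.85714)
r + h*65 = -8 - 6/7*65 = -8 - 390/7 = -446/7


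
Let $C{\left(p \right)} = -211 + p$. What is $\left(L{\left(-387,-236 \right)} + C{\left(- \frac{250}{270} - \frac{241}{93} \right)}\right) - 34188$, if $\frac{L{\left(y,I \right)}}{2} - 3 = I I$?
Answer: $\frac{64445219}{837} \approx 76996.0$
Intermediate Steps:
$L{\left(y,I \right)} = 6 + 2 I^{2}$ ($L{\left(y,I \right)} = 6 + 2 I I = 6 + 2 I^{2}$)
$\left(L{\left(-387,-236 \right)} + C{\left(- \frac{250}{270} - \frac{241}{93} \right)}\right) - 34188 = \left(\left(6 + 2 \left(-236\right)^{2}\right) - \frac{179551}{837}\right) - 34188 = \left(\left(6 + 2 \cdot 55696\right) - \frac{179551}{837}\right) - 34188 = \left(\left(6 + 111392\right) - \frac{179551}{837}\right) - 34188 = \left(111398 - \frac{179551}{837}\right) - 34188 = \frac{93060575}{837} - 34188 = \frac{64445219}{837}$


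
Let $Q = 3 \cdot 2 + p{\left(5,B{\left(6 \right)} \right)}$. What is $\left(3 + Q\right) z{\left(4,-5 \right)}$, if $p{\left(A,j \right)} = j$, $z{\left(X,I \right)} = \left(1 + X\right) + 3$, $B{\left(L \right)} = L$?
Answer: $120$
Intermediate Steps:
$z{\left(X,I \right)} = 4 + X$
$Q = 12$ ($Q = 3 \cdot 2 + 6 = 6 + 6 = 12$)
$\left(3 + Q\right) z{\left(4,-5 \right)} = \left(3 + 12\right) \left(4 + 4\right) = 15 \cdot 8 = 120$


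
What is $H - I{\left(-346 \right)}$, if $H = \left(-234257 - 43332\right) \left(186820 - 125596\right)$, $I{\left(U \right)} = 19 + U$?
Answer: $-16995108609$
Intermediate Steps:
$H = -16995108936$ ($H = \left(-277589\right) 61224 = -16995108936$)
$H - I{\left(-346 \right)} = -16995108936 - \left(19 - 346\right) = -16995108936 - -327 = -16995108936 + 327 = -16995108609$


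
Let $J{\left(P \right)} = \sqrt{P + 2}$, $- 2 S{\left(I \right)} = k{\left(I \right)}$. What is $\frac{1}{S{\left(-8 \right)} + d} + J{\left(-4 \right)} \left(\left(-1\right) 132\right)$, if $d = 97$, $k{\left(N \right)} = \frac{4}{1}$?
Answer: $\frac{1}{95} - 132 i \sqrt{2} \approx 0.010526 - 186.68 i$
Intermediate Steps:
$k{\left(N \right)} = 4$ ($k{\left(N \right)} = 4 \cdot 1 = 4$)
$S{\left(I \right)} = -2$ ($S{\left(I \right)} = \left(- \frac{1}{2}\right) 4 = -2$)
$J{\left(P \right)} = \sqrt{2 + P}$
$\frac{1}{S{\left(-8 \right)} + d} + J{\left(-4 \right)} \left(\left(-1\right) 132\right) = \frac{1}{-2 + 97} + \sqrt{2 - 4} \left(\left(-1\right) 132\right) = \frac{1}{95} + \sqrt{-2} \left(-132\right) = \frac{1}{95} + i \sqrt{2} \left(-132\right) = \frac{1}{95} - 132 i \sqrt{2}$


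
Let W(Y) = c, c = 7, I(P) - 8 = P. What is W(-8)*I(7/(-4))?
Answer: 175/4 ≈ 43.750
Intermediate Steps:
I(P) = 8 + P
W(Y) = 7
W(-8)*I(7/(-4)) = 7*(8 + 7/(-4)) = 7*(8 + 7*(-¼)) = 7*(8 - 7/4) = 7*(25/4) = 175/4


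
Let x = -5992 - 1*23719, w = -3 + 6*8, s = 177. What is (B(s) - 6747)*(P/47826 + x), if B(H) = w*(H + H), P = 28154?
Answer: -2174733567026/7971 ≈ -2.7283e+8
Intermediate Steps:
w = 45 (w = -3 + 48 = 45)
B(H) = 90*H (B(H) = 45*(H + H) = 45*(2*H) = 90*H)
x = -29711 (x = -5992 - 23719 = -29711)
(B(s) - 6747)*(P/47826 + x) = (90*177 - 6747)*(28154/47826 - 29711) = (15930 - 6747)*(28154*(1/47826) - 29711) = 9183*(14077/23913 - 29711) = 9183*(-710465066/23913) = -2174733567026/7971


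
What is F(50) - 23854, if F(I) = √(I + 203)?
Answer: -23854 + √253 ≈ -23838.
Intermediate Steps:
F(I) = √(203 + I)
F(50) - 23854 = √(203 + 50) - 23854 = √253 - 23854 = -23854 + √253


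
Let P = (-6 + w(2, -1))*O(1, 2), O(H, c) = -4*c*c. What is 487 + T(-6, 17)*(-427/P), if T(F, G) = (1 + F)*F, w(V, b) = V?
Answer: 9179/32 ≈ 286.84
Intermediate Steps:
T(F, G) = F*(1 + F)
O(H, c) = -4*c²
P = 64 (P = (-6 + 2)*(-4*2²) = -(-16)*4 = -4*(-16) = 64)
487 + T(-6, 17)*(-427/P) = 487 + (-6*(1 - 6))*(-427/64) = 487 + (-6*(-5))*(-427*1/64) = 487 + 30*(-427/64) = 487 - 6405/32 = 9179/32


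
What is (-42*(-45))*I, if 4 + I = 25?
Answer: 39690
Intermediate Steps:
I = 21 (I = -4 + 25 = 21)
(-42*(-45))*I = -42*(-45)*21 = 1890*21 = 39690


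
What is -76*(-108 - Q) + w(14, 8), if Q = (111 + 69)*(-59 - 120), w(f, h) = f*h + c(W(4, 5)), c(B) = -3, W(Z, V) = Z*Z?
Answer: -2440403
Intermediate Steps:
W(Z, V) = Z²
w(f, h) = -3 + f*h (w(f, h) = f*h - 3 = -3 + f*h)
Q = -32220 (Q = 180*(-179) = -32220)
-76*(-108 - Q) + w(14, 8) = -76*(-108 - 1*(-32220)) + (-3 + 14*8) = -76*(-108 + 32220) + (-3 + 112) = -76*32112 + 109 = -2440512 + 109 = -2440403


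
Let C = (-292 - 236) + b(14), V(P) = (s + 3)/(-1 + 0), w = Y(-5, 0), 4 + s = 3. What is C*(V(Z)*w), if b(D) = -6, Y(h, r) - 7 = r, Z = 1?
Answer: 7476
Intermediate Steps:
s = -1 (s = -4 + 3 = -1)
Y(h, r) = 7 + r
w = 7 (w = 7 + 0 = 7)
V(P) = -2 (V(P) = (-1 + 3)/(-1 + 0) = 2/(-1) = 2*(-1) = -2)
C = -534 (C = (-292 - 236) - 6 = -528 - 6 = -534)
C*(V(Z)*w) = -(-1068)*7 = -534*(-14) = 7476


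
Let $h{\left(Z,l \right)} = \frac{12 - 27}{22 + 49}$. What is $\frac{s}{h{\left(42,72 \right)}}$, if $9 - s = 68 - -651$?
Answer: $\frac{10082}{3} \approx 3360.7$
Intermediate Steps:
$h{\left(Z,l \right)} = - \frac{15}{71}$
$s = -710$ ($s = 9 - \left(68 - -651\right) = 9 - \left(68 + 651\right) = 9 - 719 = -710$)
$\frac{s}{h{\left(42,72 \right)}} = - \frac{710}{- \frac{15}{71}} = \left(-710\right) \left(- \frac{71}{15}\right) = \frac{10082}{3}$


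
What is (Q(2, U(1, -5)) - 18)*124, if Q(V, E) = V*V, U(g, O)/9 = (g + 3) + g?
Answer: -1736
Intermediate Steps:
U(g, O) = 27 + 18*g (U(g, O) = 9*((g + 3) + g) = 9*((3 + g) + g) = 9*(3 + 2*g) = 27 + 18*g)
Q(V, E) = V²
(Q(2, U(1, -5)) - 18)*124 = (2² - 18)*124 = (4 - 18)*124 = -14*124 = -1736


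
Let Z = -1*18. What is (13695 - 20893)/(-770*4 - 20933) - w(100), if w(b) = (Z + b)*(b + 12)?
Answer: -3737766/407 ≈ -9183.7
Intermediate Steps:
Z = -18
w(b) = (-18 + b)*(12 + b) (w(b) = (-18 + b)*(b + 12) = (-18 + b)*(12 + b))
(13695 - 20893)/(-770*4 - 20933) - w(100) = (13695 - 20893)/(-770*4 - 20933) - (-216 + 100² - 6*100) = -7198/(-3080 - 20933) - (-216 + 10000 - 600) = -7198/(-24013) - 1*9184 = -7198*(-1/24013) - 9184 = 122/407 - 9184 = -3737766/407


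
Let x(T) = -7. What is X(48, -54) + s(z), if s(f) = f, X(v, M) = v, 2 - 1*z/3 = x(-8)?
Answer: 75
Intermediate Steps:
z = 27 (z = 6 - 3*(-7) = 6 + 21 = 27)
X(48, -54) + s(z) = 48 + 27 = 75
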